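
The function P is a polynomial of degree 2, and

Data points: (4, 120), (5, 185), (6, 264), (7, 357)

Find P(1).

First differences: 65, 79, 93. Second differences: 14, 14.
Level-2 differences are constant, so P has degree 2.
Fitting a degree-2 polynomial gives P(k) = 7k² + 2k.
Then P(1) = 9.

9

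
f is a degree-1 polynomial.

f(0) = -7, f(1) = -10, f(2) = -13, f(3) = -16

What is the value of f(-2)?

Write f(m) = am + b; the 4 given values yield a linear system in the 2 coefficients.
Solving, f(m) = -3m - 7.
Then f(-2) = -1.

-1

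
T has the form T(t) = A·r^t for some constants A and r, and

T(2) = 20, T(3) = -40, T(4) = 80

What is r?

Consecutive ratio: -40/20 = -2, and 80/(-40) = -2, so r = -2.
Then A·(-2)^2 = 20 gives A = 5, and T(t) = 5·(-2)^t.

-2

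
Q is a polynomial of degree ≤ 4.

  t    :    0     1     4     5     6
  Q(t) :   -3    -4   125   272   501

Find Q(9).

Write Q(t) = at^4 + bt³ + ct² + dt + e; the 5 given values yield a linear system in the 5 coefficients.
Solving, the leading coefficient vanishes, and Q(t) = 3t³ - 4t² - 3.
Then Q(9) = 1860.

1860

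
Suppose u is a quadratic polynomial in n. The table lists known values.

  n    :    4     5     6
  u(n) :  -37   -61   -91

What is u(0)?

-1

Write u(n) = an² + bn + c; the 3 given values yield a linear system in the 3 coefficients.
Solving, u(n) = -3n² + 3n - 1.
The constant term is u(0) = -1.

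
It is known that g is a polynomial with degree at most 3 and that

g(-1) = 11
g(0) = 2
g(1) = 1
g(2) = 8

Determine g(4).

46

Write g(x) = ax³ + bx² + cx + d; the 4 given values yield a linear system in the 4 coefficients.
Solving, the leading coefficient vanishes, and g(x) = 4x² - 5x + 2.
Then g(4) = 46.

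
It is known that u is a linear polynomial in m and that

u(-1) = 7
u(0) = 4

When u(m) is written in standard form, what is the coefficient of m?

-3

Write u(m) = am + b; the 2 given values yield a linear system in the 2 coefficients.
Solving, u(m) = -3m + 4.
The coefficient of m is -3.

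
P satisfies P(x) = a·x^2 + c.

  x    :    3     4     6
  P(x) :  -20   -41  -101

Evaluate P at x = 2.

From P(3) = -20 and P(4) = -41: 9a + c = -20 and 16a + c = -41.
Subtracting: 7a = -21, so a = -3; then c = -20 − (-3)·9 = 7.
So P(x) = -3x² + 7, and P(2) = -5.

-5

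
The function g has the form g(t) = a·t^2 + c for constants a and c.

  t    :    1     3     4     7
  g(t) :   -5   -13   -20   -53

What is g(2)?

-8

From g(1) = -5 and g(3) = -13: 1a + c = -5 and 9a + c = -13.
Subtracting: 8a = -8, so a = -1; then c = -5 − (-1)·1 = -4.
So g(t) = -1t² − 4, and g(2) = -8.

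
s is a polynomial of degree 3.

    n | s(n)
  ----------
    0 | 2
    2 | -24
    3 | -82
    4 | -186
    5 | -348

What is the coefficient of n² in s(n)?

-5

Write s(n) = an³ + bn² + cn + d; the 5 given values yield a linear system in the 4 coefficients.
Solving, s(n) = -2n³ - 5n² + 5n + 2.
The coefficient of n² is -5.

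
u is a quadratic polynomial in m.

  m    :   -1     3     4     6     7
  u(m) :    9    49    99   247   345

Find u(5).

165

Write u(m) = am² + bm + c; the 5 given values yield a linear system in the 3 coefficients.
Solving, u(m) = 8m² - 6m - 5.
Then u(5) = 165.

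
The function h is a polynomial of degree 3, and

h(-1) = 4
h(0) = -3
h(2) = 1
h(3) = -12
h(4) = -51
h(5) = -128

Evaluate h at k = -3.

Write h(k) = ak³ + bk² + ck + d; the 6 given values yield a linear system in the 4 coefficients.
Solving, h(k) = -2k³ + 5k² - 3.
Then h(-3) = 96.

96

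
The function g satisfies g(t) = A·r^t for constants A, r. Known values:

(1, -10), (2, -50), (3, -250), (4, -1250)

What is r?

5

Consecutive ratio: -50/(-10) = 5, and -250/(-50) = 5, so r = 5.
Then A·5^1 = -10 gives A = -2, and g(t) = -2·5^t.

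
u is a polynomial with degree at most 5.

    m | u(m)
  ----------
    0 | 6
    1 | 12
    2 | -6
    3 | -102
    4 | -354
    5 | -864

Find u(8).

First differences: 6, -18, -96, -252, -510. Second differences: -24, -78, -156, -258. Third differences: -54, -78, -102. Fourth differences: -24, -24.
Level-4 differences are constant, so u has degree 4.
Fitting a degree-4 polynomial gives u(m) = -m^4 - 3m³ + 4m² + 6m + 6.
Then u(8) = -5322.

-5322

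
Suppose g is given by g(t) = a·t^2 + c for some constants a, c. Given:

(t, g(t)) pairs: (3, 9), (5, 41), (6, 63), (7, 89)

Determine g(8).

119

From g(3) = 9 and g(5) = 41: 9a + c = 9 and 25a + c = 41.
Subtracting: 16a = 32, so a = 2; then c = 9 − 2·9 = -9.
So g(t) = 2t² − 9, and g(8) = 119.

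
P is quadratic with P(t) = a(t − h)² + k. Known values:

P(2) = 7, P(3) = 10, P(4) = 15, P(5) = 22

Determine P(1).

First differences 3, 5, 7; second difference 2 = 2a, so a = 1.
Expanding, the t-coefficient is −2ah = -2h; matching it to the data gives h = 1, and then k = 6.
So P(t) = 1(t − 1)² + 6.
P(1) = 1·0² + 6 = 6.

6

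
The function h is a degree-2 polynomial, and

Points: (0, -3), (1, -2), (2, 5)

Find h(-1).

Write h(k) = ak² + bk + c; the 3 given values yield a linear system in the 3 coefficients.
Solving, h(k) = 3k² - 2k - 3.
Then h(-1) = 2.

2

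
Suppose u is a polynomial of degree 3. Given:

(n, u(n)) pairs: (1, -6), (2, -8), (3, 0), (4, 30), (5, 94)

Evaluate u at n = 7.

First differences: -2, 8, 30, 64. Second differences: 10, 22, 34. Third differences: 12, 12.
Level-3 differences are constant, so u has degree 3.
Fitting a degree-3 polynomial gives u(n) = 2n³ - 7n² + 5n - 6.
Then u(7) = 372.

372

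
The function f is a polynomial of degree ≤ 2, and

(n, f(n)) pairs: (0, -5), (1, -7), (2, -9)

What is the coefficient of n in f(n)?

-2

First differences: -2, -2.
Level-1 differences are constant, so f has degree 1.
Fitting a degree-1 polynomial gives f(n) = -2n - 5.
The coefficient of n is -2.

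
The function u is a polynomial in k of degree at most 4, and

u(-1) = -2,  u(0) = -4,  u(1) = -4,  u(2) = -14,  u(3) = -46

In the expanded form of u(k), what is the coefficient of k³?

-2

Write u(k) = ak^4 + bk³ + ck² + dk + e; the 5 given values yield a linear system in the 5 coefficients.
Solving, the leading coefficient vanishes, and u(k) = -2k³ + k² + k - 4.
The coefficient of k³ is -2.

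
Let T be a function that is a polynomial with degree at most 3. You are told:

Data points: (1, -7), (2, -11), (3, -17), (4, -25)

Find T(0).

-5

First differences: -4, -6, -8. Second differences: -2, -2.
Level-2 differences are constant, so T has degree 2.
Fitting a degree-2 polynomial gives T(n) = -n² - n - 5.
Then T(0) = -5.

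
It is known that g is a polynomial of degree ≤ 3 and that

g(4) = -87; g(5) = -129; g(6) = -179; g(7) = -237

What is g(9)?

-377

First differences: -42, -50, -58. Second differences: -8, -8.
Level-2 differences are constant, so g has degree 2.
Fitting a degree-2 polynomial gives g(k) = -4k² - 6k + 1.
Then g(9) = -377.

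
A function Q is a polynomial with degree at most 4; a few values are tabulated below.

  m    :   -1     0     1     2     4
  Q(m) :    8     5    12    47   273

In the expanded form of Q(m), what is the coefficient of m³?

3

Write Q(m) = am^4 + bm³ + cm² + dm + e; the 5 given values yield a linear system in the 5 coefficients.
Solving, the leading coefficient vanishes, and Q(m) = 3m³ + 5m² - m + 5.
The coefficient of m³ is 3.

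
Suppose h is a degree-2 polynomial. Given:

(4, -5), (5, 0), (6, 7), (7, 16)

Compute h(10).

First differences: 5, 7, 9. Second differences: 2, 2.
Level-2 differences are constant, so h has degree 2.
Fitting a degree-2 polynomial gives h(t) = t² - 4t - 5.
Then h(10) = 55.

55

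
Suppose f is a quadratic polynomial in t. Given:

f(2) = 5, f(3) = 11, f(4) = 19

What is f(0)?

Write f(t) = at² + bt + c; the 3 given values yield a linear system in the 3 coefficients.
Solving, f(t) = t² + t - 1.
The constant term is f(0) = -1.

-1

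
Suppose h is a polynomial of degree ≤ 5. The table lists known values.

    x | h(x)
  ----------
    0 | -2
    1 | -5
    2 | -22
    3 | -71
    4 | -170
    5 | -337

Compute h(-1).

Write h(x) = ax^5 + bx^4 + cx³ + dx² + ex + p; the 6 given values yield a linear system in the 6 coefficients.
Solving, the top 2 coefficients vanish, and h(x) = -3x³ + 2x² - 2x - 2.
Then h(-1) = 5.

5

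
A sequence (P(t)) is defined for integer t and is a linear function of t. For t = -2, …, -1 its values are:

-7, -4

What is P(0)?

-1

Write P(t) = at + b; the 2 given values yield a linear system in the 2 coefficients.
Solving, P(t) = 3t - 1.
The constant term is P(0) = -1.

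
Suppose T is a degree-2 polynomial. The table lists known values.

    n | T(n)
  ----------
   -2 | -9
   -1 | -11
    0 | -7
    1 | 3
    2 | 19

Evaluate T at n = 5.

First differences: -2, 4, 10, 16. Second differences: 6, 6, 6.
Level-2 differences are constant, so T has degree 2.
Fitting a degree-2 polynomial gives T(n) = 3n² + 7n - 7.
Then T(5) = 103.

103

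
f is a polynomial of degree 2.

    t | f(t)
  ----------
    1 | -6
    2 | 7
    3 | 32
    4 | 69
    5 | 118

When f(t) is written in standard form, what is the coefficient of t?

Write f(t) = at² + bt + c; the 5 given values yield a linear system in the 3 coefficients.
Solving, f(t) = 6t² - 5t - 7.
The coefficient of t is -5.

-5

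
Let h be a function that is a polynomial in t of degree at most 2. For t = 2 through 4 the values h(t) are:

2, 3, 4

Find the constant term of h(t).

0

First differences: 1, 1.
Level-1 differences are constant, so h has degree 1.
Fitting a degree-1 polynomial gives h(t) = t.
The constant term is h(0) = 0.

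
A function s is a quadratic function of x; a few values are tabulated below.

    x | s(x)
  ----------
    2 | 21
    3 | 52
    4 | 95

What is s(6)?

Write s(x) = ax² + bx + c; the 3 given values yield a linear system in the 3 coefficients.
Solving, s(x) = 6x² + x - 5.
Then s(6) = 217.

217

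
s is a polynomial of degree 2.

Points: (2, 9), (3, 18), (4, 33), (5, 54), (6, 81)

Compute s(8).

First differences: 9, 15, 21, 27. Second differences: 6, 6, 6.
Level-2 differences are constant, so s has degree 2.
Fitting a degree-2 polynomial gives s(k) = 3k² - 6k + 9.
Then s(8) = 153.

153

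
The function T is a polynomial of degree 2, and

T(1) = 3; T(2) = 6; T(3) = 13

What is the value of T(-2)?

18

Write T(m) = am² + bm + c; the 3 given values yield a linear system in the 3 coefficients.
Solving, T(m) = 2m² - 3m + 4.
Then T(-2) = 18.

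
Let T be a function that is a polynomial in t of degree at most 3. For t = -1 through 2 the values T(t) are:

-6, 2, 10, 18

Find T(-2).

First differences: 8, 8, 8.
Level-1 differences are constant, so T has degree 1.
Fitting a degree-1 polynomial gives T(t) = 8t + 2.
Then T(-2) = -14.

-14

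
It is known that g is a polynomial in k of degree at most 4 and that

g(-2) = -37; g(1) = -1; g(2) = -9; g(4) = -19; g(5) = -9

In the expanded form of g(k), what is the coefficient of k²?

-6

Write g(k) = ak^4 + bk³ + ck² + dk + e; the 5 given values yield a linear system in the 5 coefficients.
Solving, the leading coefficient vanishes, and g(k) = k³ - 6k² + 3k + 1.
The coefficient of k² is -6.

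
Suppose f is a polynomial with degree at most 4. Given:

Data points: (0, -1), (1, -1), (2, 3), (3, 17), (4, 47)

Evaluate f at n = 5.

First differences: 0, 4, 14, 30. Second differences: 4, 10, 16. Third differences: 6, 6.
Level-3 differences are constant, so f has degree 3.
Extending the table by one column gives the next first difference 52, so f(5) = 47 + 52 = 99.

99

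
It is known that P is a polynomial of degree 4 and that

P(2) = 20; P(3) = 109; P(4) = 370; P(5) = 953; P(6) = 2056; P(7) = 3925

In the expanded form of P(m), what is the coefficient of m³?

First differences: 89, 261, 583, 1103, 1869. Second differences: 172, 322, 520, 766. Third differences: 150, 198, 246. Fourth differences: 48, 48.
Level-4 differences are constant, so P has degree 4.
Fitting a degree-4 polynomial gives P(m) = 2m^4 - 3m³ + 3m² + m - 2.
The coefficient of m³ is -3.

-3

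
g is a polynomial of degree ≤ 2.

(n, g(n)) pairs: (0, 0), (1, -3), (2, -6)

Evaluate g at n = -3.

9

Write g(n) = an² + bn + c; the 3 given values yield a linear system in the 3 coefficients.
Solving, the leading coefficient vanishes, and g(n) = -3n.
Then g(-3) = 9.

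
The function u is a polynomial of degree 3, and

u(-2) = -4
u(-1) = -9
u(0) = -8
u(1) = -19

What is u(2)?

-60

Write u(k) = ak³ + bk² + ck + d; the 4 given values yield a linear system in the 4 coefficients.
Solving, u(k) = -3k³ - 6k² - 2k - 8.
Then u(2) = -60.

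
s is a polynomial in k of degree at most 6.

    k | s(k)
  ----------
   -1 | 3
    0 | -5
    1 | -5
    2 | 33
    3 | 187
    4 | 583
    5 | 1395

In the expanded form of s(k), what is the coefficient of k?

Write s(k) = ak^6 + bk^5 + ck^4 + dk³ + ek² + pk + q; the 7 given values yield a linear system in the 7 coefficients.
Solving, the top 2 coefficients vanish, and s(k) = 2k^4 + k³ + 2k² - 5k - 5.
The coefficient of k is -5.

-5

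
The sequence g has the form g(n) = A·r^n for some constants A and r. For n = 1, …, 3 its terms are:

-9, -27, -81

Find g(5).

-729

Consecutive ratio: -27/(-9) = 3, and -81/(-27) = 3, so r = 3.
Then A·3^1 = -9 gives A = -3, and g(n) = -3·3^n.
g(5) = -3·3^5 = -729.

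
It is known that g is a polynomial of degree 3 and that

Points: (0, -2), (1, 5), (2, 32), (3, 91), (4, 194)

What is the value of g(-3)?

-23

First differences: 7, 27, 59, 103. Second differences: 20, 32, 44. Third differences: 12, 12.
Level-3 differences are constant, so g has degree 3.
Fitting a degree-3 polynomial gives g(x) = 2x³ + 4x² + x - 2.
Then g(-3) = -23.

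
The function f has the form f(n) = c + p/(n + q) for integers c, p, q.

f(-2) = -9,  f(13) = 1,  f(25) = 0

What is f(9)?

(f(n) − c)(n + q) = p for each data point; the three points give a linear system in c and q, then p follows.
Solving: c = -1, q = -1, p = 24, so f(n) = -1 + 24/(n − 1).
Then f(9) = -1 + 24/8 = 2.

2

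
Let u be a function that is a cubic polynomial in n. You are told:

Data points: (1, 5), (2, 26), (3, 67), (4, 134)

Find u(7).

Write u(n) = an³ + bn² + cn + d; the 4 given values yield a linear system in the 4 coefficients.
Solving, u(n) = n³ + 4n² + 2n - 2.
Then u(7) = 551.

551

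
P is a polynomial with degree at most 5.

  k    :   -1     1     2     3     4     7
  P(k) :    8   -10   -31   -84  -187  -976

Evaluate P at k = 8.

-1459

Write P(k) = ak^5 + bk^4 + ck³ + dk² + ek + p; the 6 given values yield a linear system in the 6 coefficients.
Solving, the top 2 coefficients vanish, and P(k) = -3k³ + 2k² - 6k - 3.
Then P(8) = -1459.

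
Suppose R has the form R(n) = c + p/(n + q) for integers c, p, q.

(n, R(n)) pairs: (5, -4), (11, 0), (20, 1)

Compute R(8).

-1

(R(n) − c)(n + q) = p for each data point; the three points give a linear system in c and q, then p follows.
Solving: c = 2, q = -2, p = -18, so R(n) = 2 − 18/(n − 2).
Then R(8) = 2 − 18/6 = -1.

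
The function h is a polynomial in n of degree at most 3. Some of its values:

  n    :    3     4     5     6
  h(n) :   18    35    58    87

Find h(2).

First differences: 17, 23, 29. Second differences: 6, 6.
Level-2 differences are constant, so h has degree 2.
Fitting a degree-2 polynomial gives h(n) = 3n² - 4n + 3.
Then h(2) = 7.

7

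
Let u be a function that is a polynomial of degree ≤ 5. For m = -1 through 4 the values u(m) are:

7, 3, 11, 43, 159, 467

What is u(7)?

First differences: -4, 8, 32, 116, 308. Second differences: 12, 24, 84, 192. Third differences: 12, 60, 108. Fourth differences: 48, 48.
Level-4 differences are constant, so u has degree 4.
Fitting a degree-4 polynomial gives u(m) = 2m^4 - 2m³ + 4m² + 4m + 3.
Then u(7) = 4343.

4343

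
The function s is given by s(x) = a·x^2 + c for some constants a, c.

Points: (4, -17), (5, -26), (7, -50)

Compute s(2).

From s(4) = -17 and s(5) = -26: 16a + c = -17 and 25a + c = -26.
Subtracting: 9a = -9, so a = -1; then c = -17 − (-1)·16 = -1.
So s(x) = -1x² − 1, and s(2) = -5.

-5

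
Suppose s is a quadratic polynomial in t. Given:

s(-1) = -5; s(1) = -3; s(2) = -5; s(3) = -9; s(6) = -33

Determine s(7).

-45

Write s(t) = at² + bt + c; the 5 given values yield a linear system in the 3 coefficients.
Solving, s(t) = -t² + t - 3.
Then s(7) = -45.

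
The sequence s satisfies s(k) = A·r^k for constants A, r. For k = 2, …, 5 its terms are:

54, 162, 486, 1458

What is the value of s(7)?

Consecutive ratio: 162/54 = 3, and 486/162 = 3, so r = 3.
Then A·3^2 = 54 gives A = 6, and s(k) = 6·3^k.
s(7) = 6·3^7 = 13122.

13122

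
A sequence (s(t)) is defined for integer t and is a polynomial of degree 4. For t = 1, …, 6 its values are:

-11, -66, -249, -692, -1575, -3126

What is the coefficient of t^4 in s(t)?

-2

First differences: -55, -183, -443, -883, -1551. Second differences: -128, -260, -440, -668. Third differences: -132, -180, -228. Fourth differences: -48, -48.
Level-4 differences are constant, so s has degree 4.
Fitting a degree-4 polynomial gives s(t) = -2t^4 - 2t³ - 2t² - 5t.
The coefficient of t^4 is -2.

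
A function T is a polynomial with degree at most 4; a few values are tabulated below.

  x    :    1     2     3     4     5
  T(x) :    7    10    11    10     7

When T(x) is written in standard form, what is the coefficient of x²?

First differences: 3, 1, -1, -3. Second differences: -2, -2, -2.
Level-2 differences are constant, so T has degree 2.
Fitting a degree-2 polynomial gives T(x) = -x² + 6x + 2.
The coefficient of x² is -1.

-1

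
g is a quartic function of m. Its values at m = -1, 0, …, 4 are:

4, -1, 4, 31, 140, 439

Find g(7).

First differences: -5, 5, 27, 109, 299. Second differences: 10, 22, 82, 190. Third differences: 12, 60, 108. Fourth differences: 48, 48.
Level-4 differences are constant, so g has degree 4.
Fitting a degree-4 polynomial gives g(m) = 2m^4 - 2m³ + 3m² + 2m - 1.
Then g(7) = 4276.

4276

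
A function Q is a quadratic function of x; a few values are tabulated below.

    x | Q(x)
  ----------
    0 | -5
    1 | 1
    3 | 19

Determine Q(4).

Write Q(x) = ax² + bx + c; the 3 given values yield a linear system in the 3 coefficients.
Solving, Q(x) = x² + 5x - 5.
Then Q(4) = 31.

31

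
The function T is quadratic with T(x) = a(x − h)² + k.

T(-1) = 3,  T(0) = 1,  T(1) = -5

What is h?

-1

First differences -2, -6; second difference -4 = 2a, so a = -2.
Expanding, the x-coefficient is −2ah = 4h; matching it to the data gives h = -1, and then k = 3.
So T(x) = -2(x + 1)² + 3.
Hence h = -1.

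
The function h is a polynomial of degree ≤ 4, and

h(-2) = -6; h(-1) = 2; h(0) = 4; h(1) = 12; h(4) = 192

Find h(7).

Write h(n) = an^4 + bn³ + cn² + dn + e; the 5 given values yield a linear system in the 5 coefficients.
Solving, the leading coefficient vanishes, and h(n) = 2n³ + 3n² + 3n + 4.
Then h(7) = 858.

858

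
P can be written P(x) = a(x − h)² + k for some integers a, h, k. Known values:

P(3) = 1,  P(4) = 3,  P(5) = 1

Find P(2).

-5

First differences 2, -2; second difference -4 = 2a, so a = -2.
Expanding, the x-coefficient is −2ah = 4h; matching it to the data gives h = 4, and then k = 3.
So P(x) = -2(x − 4)² + 3.
P(2) = -2·(-2)² + 3 = -5.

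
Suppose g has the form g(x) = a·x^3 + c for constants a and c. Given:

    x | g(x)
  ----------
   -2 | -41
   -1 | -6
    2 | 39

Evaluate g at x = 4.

From g(-2) = -41 and g(-1) = -6: -8a + c = -41 and -1a + c = -6.
Subtracting: 7a = 35, so a = 5; then c = -41 − 5·(-8) = -1.
So g(x) = 5x³ − 1, and g(4) = 319.

319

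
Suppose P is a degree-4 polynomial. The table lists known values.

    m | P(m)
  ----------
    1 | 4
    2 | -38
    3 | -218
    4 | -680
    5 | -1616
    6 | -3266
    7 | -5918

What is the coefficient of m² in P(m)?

Write P(m) = am^4 + bm³ + cm² + dm + e; the 7 given values yield a linear system in the 5 coefficients.
Solving, P(m) = -2m^4 - 4m³ + 5m² + m + 4.
The coefficient of m² is 5.

5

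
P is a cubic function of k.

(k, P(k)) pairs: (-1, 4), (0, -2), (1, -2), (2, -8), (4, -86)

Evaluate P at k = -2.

28

Write P(k) = ak³ + bk² + ck + d; the 5 given values yield a linear system in the 4 coefficients.
Solving, P(k) = -2k³ + 3k² - k - 2.
Then P(-2) = 28.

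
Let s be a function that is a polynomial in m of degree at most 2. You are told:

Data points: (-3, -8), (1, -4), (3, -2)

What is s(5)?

0

Write s(m) = am² + bm + c; the 3 given values yield a linear system in the 3 coefficients.
Solving, the leading coefficient vanishes, and s(m) = m - 5.
Then s(5) = 0.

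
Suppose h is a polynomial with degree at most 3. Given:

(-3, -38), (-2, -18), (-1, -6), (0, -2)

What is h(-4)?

Write h(x) = ax³ + bx² + cx + d; the 4 given values yield a linear system in the 4 coefficients.
Solving, the leading coefficient vanishes, and h(x) = -4x² - 2.
Then h(-4) = -66.

-66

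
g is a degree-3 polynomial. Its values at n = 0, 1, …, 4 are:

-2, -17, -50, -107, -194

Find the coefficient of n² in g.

Write g(n) = an³ + bn² + cn + d; the 5 given values yield a linear system in the 4 coefficients.
Solving, g(n) = -n³ - 6n² - 8n - 2.
The coefficient of n² is -6.

-6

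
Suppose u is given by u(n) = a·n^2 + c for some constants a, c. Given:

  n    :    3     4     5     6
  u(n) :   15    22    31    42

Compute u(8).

70

From u(3) = 15 and u(4) = 22: 9a + c = 15 and 16a + c = 22.
Subtracting: 7a = 7, so a = 1; then c = 15 − 1·9 = 6.
So u(n) = 1n² + 6, and u(8) = 70.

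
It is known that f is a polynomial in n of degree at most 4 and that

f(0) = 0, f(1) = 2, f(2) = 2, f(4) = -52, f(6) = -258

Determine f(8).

Write f(n) = an^4 + bn³ + cn² + dn + e; the 5 given values yield a linear system in the 5 coefficients.
Solving, the leading coefficient vanishes, and f(n) = -2n³ + 5n² - n.
Then f(8) = -712.

-712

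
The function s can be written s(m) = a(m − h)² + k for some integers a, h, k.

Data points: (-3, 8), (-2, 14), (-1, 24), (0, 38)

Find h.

-4

First differences 6, 10, 14; second difference 4 = 2a, so a = 2.
Expanding, the m-coefficient is −2ah = -4h; matching it to the data gives h = -4, and then k = 6.
So s(m) = 2(m + 4)² + 6.
Hence h = -4.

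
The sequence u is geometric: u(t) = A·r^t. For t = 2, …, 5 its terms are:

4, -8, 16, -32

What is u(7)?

Consecutive ratio: -8/4 = -2, and 16/(-8) = -2, so r = -2.
Then A·(-2)^2 = 4 gives A = 1, and u(t) = 1·(-2)^t.
u(7) = 1·(-2)^7 = -128.

-128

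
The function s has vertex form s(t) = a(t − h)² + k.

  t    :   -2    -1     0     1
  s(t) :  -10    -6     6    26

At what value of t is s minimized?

-2

First differences 4, 12, 20; second difference 8 = 2a, so a = 4.
Expanding, the t-coefficient is −2ah = -8h; matching it to the data gives h = -2, and then k = -10.
So s(t) = 4(t + 2)² − 10.
Hence h = -2.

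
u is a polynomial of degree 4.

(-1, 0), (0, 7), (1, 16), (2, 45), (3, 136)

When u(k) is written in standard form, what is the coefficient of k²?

0

Write u(k) = ak^4 + bk³ + ck² + dk + e; the 5 given values yield a linear system in the 5 coefficients.
Solving, u(k) = k^4 + k³ + 7k + 7.
The coefficient of k² is 0.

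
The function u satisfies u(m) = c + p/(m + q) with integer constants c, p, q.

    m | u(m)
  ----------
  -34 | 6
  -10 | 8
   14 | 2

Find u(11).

(u(m) − c)(m + q) = p for each data point; the three points give a linear system in c and q, then p follows.
Solving: c = 5, q = -2, p = -36, so u(m) = 5 − 36/(m − 2).
Then u(11) = 5 − 36/9 = 1.

1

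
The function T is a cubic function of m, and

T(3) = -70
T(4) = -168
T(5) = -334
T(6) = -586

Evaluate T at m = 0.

-4

Write T(m) = am³ + bm² + cm + d; the 4 given values yield a linear system in the 4 coefficients.
Solving, T(m) = -3m³ + 2m² - m - 4.
Then T(0) = -4.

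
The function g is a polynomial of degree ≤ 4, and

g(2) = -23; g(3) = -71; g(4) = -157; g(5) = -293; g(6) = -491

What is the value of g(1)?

-1

First differences: -48, -86, -136, -198. Second differences: -38, -50, -62. Third differences: -12, -12.
Level-3 differences are constant, so g has degree 3.
Fitting a degree-3 polynomial gives g(x) = -2x³ - x² - 5x + 7.
Then g(1) = -1.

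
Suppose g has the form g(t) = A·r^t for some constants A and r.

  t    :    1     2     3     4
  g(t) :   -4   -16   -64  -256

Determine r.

4

Consecutive ratio: -16/(-4) = 4, and -64/(-16) = 4, so r = 4.
Then A·4^1 = -4 gives A = -1, and g(t) = -1·4^t.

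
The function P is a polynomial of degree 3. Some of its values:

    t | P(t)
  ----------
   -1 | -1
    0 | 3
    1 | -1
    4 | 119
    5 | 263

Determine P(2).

5

Write P(t) = at³ + bt² + ct + d; the 5 given values yield a linear system in the 4 coefficients.
Solving, P(t) = 3t³ - 4t² - 3t + 3.
Then P(2) = 5.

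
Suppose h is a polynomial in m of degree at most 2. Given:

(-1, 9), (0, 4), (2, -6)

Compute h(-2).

14

Write h(m) = am² + bm + c; the 3 given values yield a linear system in the 3 coefficients.
Solving, the leading coefficient vanishes, and h(m) = -5m + 4.
Then h(-2) = 14.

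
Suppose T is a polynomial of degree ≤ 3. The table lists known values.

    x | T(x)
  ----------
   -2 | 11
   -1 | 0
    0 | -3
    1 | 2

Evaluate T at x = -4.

First differences: -11, -3, 5. Second differences: 8, 8.
Level-2 differences are constant, so T has degree 2.
Fitting a degree-2 polynomial gives T(x) = 4x² + x - 3.
Then T(-4) = 57.

57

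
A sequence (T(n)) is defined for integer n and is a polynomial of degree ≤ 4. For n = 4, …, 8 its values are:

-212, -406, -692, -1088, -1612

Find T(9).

First differences: -194, -286, -396, -524. Second differences: -92, -110, -128. Third differences: -18, -18.
Level-3 differences are constant, so T has degree 3.
Fitting a degree-3 polynomial gives T(n) = -3n³ - n² - 2n + 4.
Then T(9) = -2282.

-2282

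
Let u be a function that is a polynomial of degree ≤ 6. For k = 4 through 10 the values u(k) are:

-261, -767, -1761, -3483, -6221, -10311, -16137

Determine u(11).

-24131

First differences: -506, -994, -1722, -2738, -4090, -5826. Second differences: -488, -728, -1016, -1352, -1736. Third differences: -240, -288, -336, -384. Fourth differences: -48, -48, -48.
Level-4 differences are constant, so u has degree 4.
Fitting a degree-4 polynomial gives u(k) = -2k^4 + 4k³ - 2k² + 6k + 3.
Then u(11) = -24131.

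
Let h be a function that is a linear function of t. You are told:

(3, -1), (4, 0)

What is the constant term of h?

-4

Write h(t) = at + b; the 2 given values yield a linear system in the 2 coefficients.
Solving, h(t) = t - 4.
The constant term is h(0) = -4.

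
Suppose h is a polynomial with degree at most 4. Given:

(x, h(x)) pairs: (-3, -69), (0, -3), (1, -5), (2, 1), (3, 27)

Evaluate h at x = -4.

Write h(x) = ax^4 + bx³ + cx² + dx + e; the 5 given values yield a linear system in the 5 coefficients.
Solving, the leading coefficient vanishes, and h(x) = 2x³ - 2x² - 2x - 3.
Then h(-4) = -155.

-155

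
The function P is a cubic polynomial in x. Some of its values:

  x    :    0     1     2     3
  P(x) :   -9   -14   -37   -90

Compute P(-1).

Write P(x) = ax³ + bx² + cx + d; the 4 given values yield a linear system in the 4 coefficients.
Solving, P(x) = -2x³ - 3x² - 9.
Then P(-1) = -10.

-10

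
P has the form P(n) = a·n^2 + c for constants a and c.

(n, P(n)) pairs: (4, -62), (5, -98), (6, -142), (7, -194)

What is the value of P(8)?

From P(4) = -62 and P(5) = -98: 16a + c = -62 and 25a + c = -98.
Subtracting: 9a = -36, so a = -4; then c = -62 − (-4)·16 = 2.
So P(n) = -4n² + 2, and P(8) = -254.

-254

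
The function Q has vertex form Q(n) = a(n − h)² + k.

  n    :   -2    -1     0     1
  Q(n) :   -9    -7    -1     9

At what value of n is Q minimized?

-2

First differences 2, 6, 10; second difference 4 = 2a, so a = 2.
Expanding, the n-coefficient is −2ah = -4h; matching it to the data gives h = -2, and then k = -9.
So Q(n) = 2(n + 2)² − 9.
Hence h = -2.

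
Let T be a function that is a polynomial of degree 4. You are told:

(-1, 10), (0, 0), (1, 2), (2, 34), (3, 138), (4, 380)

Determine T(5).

First differences: -10, 2, 32, 104, 242. Second differences: 12, 30, 72, 138. Third differences: 18, 42, 66. Fourth differences: 24, 24.
Level-4 differences are constant, so T has degree 4.
Extending the table by one column gives the next first difference 470, so T(5) = 380 + 470 = 850.

850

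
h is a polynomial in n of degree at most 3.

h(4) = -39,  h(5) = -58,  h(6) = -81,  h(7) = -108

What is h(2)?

First differences: -19, -23, -27. Second differences: -4, -4.
Level-2 differences are constant, so h has degree 2.
Fitting a degree-2 polynomial gives h(n) = -2n² - n - 3.
Then h(2) = -13.

-13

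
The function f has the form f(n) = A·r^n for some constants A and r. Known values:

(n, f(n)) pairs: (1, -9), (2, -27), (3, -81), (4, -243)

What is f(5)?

Consecutive ratio: -27/(-9) = 3, and -81/(-27) = 3, so r = 3.
Then A·3^1 = -9 gives A = -3, and f(n) = -3·3^n.
f(5) = -3·3^5 = -729.

-729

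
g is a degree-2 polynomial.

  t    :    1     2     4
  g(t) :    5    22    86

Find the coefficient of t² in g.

Write g(t) = at² + bt + c; the 3 given values yield a linear system in the 3 coefficients.
Solving, g(t) = 5t² + 2t - 2.
The coefficient of t² is 5.

5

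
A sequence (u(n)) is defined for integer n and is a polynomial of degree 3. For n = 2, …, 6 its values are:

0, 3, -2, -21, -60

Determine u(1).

First differences: 3, -5, -19, -39. Second differences: -8, -14, -20. Third differences: -6, -6.
Level-3 differences are constant, so u has degree 3.
Fitting a degree-3 polynomial gives u(n) = -n³ + 5n² - 3n - 6.
Then u(1) = -5.

-5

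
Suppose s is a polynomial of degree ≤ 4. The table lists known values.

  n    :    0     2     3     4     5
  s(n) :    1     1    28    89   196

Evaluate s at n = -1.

4

Write s(n) = an^4 + bn³ + cn² + dn + e; the 5 given values yield a linear system in the 5 coefficients.
Solving, the leading coefficient vanishes, and s(n) = 2n³ - n² - 6n + 1.
Then s(-1) = 4.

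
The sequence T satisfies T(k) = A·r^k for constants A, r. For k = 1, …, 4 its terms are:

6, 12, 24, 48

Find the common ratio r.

Consecutive ratio: 12/6 = 2, and 24/12 = 2, so r = 2.
Then A·2^1 = 6 gives A = 3, and T(k) = 3·2^k.

2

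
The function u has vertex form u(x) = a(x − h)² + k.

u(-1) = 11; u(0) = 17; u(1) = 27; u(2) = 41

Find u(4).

First differences 6, 10, 14; second difference 4 = 2a, so a = 2.
Expanding, the x-coefficient is −2ah = -4h; matching it to the data gives h = -2, and then k = 9.
So u(x) = 2(x + 2)² + 9.
u(4) = 2·6² + 9 = 81.

81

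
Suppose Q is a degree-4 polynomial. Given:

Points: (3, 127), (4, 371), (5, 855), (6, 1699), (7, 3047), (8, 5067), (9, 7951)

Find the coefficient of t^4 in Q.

First differences: 244, 484, 844, 1348, 2020, 2884. Second differences: 240, 360, 504, 672, 864. Third differences: 120, 144, 168, 192. Fourth differences: 24, 24, 24.
Level-4 differences are constant, so Q has degree 4.
Fitting a degree-4 polynomial gives Q(t) = t^4 + 2t³ - t² + 2t - 5.
The coefficient of t^4 is 1.

1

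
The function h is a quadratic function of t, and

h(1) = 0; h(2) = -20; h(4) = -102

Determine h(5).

-164

Write h(t) = at² + bt + c; the 3 given values yield a linear system in the 3 coefficients.
Solving, h(t) = -7t² + t + 6.
Then h(5) = -164.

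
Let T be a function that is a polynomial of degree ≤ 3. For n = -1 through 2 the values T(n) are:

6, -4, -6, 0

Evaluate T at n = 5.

66

First differences: -10, -2, 6. Second differences: 8, 8.
Level-2 differences are constant, so T has degree 2.
Fitting a degree-2 polynomial gives T(n) = 4n² - 6n - 4.
Then T(5) = 66.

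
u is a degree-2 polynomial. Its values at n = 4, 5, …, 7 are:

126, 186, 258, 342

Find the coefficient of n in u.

6

Write u(n) = an² + bn + c; the 4 given values yield a linear system in the 3 coefficients.
Solving, u(n) = 6n² + 6n + 6.
The coefficient of n is 6.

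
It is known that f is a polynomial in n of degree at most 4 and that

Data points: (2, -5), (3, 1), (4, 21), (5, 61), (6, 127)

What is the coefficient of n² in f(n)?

-2

First differences: 6, 20, 40, 66. Second differences: 14, 20, 26. Third differences: 6, 6.
Level-3 differences are constant, so f has degree 3.
Fitting a degree-3 polynomial gives f(n) = n³ - 2n² - 3n + 1.
The coefficient of n² is -2.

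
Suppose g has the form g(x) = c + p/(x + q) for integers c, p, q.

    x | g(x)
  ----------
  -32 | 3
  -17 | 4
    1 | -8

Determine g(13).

0

(g(x) − c)(x + q) = p for each data point; the three points give a linear system in c and q, then p follows.
Solving: c = 2, q = 2, p = -30, so g(x) = 2 − 30/(x + 2).
Then g(13) = 2 − 30/15 = 0.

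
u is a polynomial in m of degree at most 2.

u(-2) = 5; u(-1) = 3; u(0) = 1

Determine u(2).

First differences: -2, -2.
Level-1 differences are constant, so u has degree 1.
Fitting a degree-1 polynomial gives u(m) = -2m + 1.
Then u(2) = -3.

-3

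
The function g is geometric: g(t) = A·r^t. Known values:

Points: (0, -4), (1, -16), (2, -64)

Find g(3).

Consecutive ratio: -16/(-4) = 4, and -64/(-16) = 4, so r = 4.
Then A·4^0 = -4 gives A = -4, and g(t) = -4·4^t.
g(3) = -4·4^3 = -256.

-256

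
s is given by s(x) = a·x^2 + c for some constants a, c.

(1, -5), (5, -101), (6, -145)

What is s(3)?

-37

From s(1) = -5 and s(5) = -101: 1a + c = -5 and 25a + c = -101.
Subtracting: 24a = -96, so a = -4; then c = -5 − (-4)·1 = -1.
So s(x) = -4x² − 1, and s(3) = -37.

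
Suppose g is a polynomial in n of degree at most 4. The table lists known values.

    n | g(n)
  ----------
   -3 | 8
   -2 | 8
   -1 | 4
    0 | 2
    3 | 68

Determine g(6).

Write g(n) = an^4 + bn³ + cn² + dn + e; the 5 given values yield a linear system in the 5 coefficients.
Solving, the leading coefficient vanishes, and g(n) = n³ + 4n² + n + 2.
Then g(6) = 368.

368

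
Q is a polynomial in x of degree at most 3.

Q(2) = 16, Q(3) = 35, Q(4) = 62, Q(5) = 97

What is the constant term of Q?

2

First differences: 19, 27, 35. Second differences: 8, 8.
Level-2 differences are constant, so Q has degree 2.
Fitting a degree-2 polynomial gives Q(x) = 4x² - x + 2.
The constant term is Q(0) = 2.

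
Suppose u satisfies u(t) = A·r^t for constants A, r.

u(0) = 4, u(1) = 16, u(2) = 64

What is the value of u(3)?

Consecutive ratio: 16/4 = 4, and 64/16 = 4, so r = 4.
Then A·4^0 = 4 gives A = 4, and u(t) = 4·4^t.
u(3) = 4·4^3 = 256.

256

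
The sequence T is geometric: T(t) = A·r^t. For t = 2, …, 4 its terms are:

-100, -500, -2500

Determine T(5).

-12500

Consecutive ratio: -500/(-100) = 5, and -2500/(-500) = 5, so r = 5.
Then A·5^2 = -100 gives A = -4, and T(t) = -4·5^t.
T(5) = -4·5^5 = -12500.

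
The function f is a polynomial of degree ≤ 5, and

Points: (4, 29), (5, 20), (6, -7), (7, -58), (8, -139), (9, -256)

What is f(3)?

First differences: -9, -27, -51, -81, -117. Second differences: -18, -24, -30, -36. Third differences: -6, -6, -6.
Level-3 differences are constant, so f has degree 3.
Fitting a degree-3 polynomial gives f(m) = -m³ + 6m² - 2m + 5.
Then f(3) = 26.

26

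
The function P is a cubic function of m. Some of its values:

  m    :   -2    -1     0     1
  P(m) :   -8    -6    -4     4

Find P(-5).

Write P(m) = am³ + bm² + cm + d; the 4 given values yield a linear system in the 4 coefficients.
Solving, P(m) = m³ + 3m² + 4m - 4.
Then P(-5) = -74.

-74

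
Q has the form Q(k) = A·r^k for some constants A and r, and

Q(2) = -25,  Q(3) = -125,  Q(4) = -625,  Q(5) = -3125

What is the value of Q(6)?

Consecutive ratio: -125/(-25) = 5, and -625/(-125) = 5, so r = 5.
Then A·5^2 = -25 gives A = -1, and Q(k) = -1·5^k.
Q(6) = -1·5^6 = -15625.

-15625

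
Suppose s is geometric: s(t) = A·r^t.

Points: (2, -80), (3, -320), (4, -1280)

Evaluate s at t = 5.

-5120

Consecutive ratio: -320/(-80) = 4, and -1280/(-320) = 4, so r = 4.
Then A·4^2 = -80 gives A = -5, and s(t) = -5·4^t.
s(5) = -5·4^5 = -5120.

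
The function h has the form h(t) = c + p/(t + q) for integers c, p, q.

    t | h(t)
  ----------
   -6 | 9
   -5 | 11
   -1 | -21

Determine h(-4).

(h(t) − c)(t + q) = p for each data point; the three points give a linear system in c and q, then p follows.
Solving: c = 3, q = 2, p = -24, so h(t) = 3 − 24/(t + 2).
Then h(-4) = 3 − 24/(-2) = 15.

15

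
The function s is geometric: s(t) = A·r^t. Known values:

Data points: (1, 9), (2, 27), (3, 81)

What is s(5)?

729

Consecutive ratio: 27/9 = 3, and 81/27 = 3, so r = 3.
Then A·3^1 = 9 gives A = 3, and s(t) = 3·3^t.
s(5) = 3·3^5 = 729.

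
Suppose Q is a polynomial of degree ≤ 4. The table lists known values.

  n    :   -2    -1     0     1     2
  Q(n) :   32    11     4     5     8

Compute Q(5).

First differences: -21, -7, 1, 3. Second differences: 14, 8, 2. Third differences: -6, -6.
Level-3 differences are constant, so Q has degree 3.
Fitting a degree-3 polynomial gives Q(n) = -n³ + 4n² - 2n + 4.
Then Q(5) = -31.

-31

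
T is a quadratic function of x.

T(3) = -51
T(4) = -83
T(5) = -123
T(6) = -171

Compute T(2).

-27

First differences: -32, -40, -48. Second differences: -8, -8.
Level-2 differences are constant, so T has degree 2.
Fitting a degree-2 polynomial gives T(x) = -4x² - 4x - 3.
Then T(2) = -27.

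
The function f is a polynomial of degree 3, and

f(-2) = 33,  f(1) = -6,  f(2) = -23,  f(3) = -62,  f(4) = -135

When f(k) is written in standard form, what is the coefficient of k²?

Write f(k) = ak³ + bk² + ck + d; the 5 given values yield a linear system in the 4 coefficients.
Solving, f(k) = -2k³ + k² - 6k + 1.
The coefficient of k² is 1.

1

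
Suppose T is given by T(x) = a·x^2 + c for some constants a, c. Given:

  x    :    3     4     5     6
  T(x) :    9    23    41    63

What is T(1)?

From T(3) = 9 and T(4) = 23: 9a + c = 9 and 16a + c = 23.
Subtracting: 7a = 14, so a = 2; then c = 9 − 2·9 = -9.
So T(x) = 2x² − 9, and T(1) = -7.

-7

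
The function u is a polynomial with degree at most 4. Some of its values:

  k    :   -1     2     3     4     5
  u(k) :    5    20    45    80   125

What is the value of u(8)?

320

Write u(k) = ak^4 + bk³ + ck² + dk + e; the 5 given values yield a linear system in the 5 coefficients.
Solving, the top 2 coefficients vanish, and u(k) = 5k².
Then u(8) = 320.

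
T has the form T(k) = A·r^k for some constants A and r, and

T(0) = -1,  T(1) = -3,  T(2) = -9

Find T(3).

-27

Consecutive ratio: -3/(-1) = 3, and -9/(-3) = 3, so r = 3.
Then A·3^0 = -1 gives A = -1, and T(k) = -1·3^k.
T(3) = -1·3^3 = -27.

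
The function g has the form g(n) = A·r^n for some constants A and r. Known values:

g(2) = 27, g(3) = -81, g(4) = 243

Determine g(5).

Consecutive ratio: -81/27 = -3, and 243/(-81) = -3, so r = -3.
Then A·(-3)^2 = 27 gives A = 3, and g(n) = 3·(-3)^n.
g(5) = 3·(-3)^5 = -729.

-729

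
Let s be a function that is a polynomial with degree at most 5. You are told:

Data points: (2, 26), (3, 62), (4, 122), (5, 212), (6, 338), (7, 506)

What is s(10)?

First differences: 36, 60, 90, 126, 168. Second differences: 24, 30, 36, 42. Third differences: 6, 6, 6.
Level-3 differences are constant, so s has degree 3.
Fitting a degree-3 polynomial gives s(t) = t³ + 3t² + 2t + 2.
Then s(10) = 1322.

1322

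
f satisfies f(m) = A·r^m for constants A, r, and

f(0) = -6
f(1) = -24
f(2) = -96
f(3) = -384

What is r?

4

Consecutive ratio: -24/(-6) = 4, and -96/(-24) = 4, so r = 4.
Then A·4^0 = -6 gives A = -6, and f(m) = -6·4^m.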